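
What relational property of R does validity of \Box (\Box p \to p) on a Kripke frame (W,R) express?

Suppose □(□p→p) is valid. Take Rxy and set V(p)={w : Ryw}. Then at y, □p holds; since □(□p→p) at x, □p→p at y, so p at y, i.e. Ryy.
The converse is a direct semantic check.
Frame condition: \forall x \forall y (Rxy \to Ryy).

Shift-reflexivity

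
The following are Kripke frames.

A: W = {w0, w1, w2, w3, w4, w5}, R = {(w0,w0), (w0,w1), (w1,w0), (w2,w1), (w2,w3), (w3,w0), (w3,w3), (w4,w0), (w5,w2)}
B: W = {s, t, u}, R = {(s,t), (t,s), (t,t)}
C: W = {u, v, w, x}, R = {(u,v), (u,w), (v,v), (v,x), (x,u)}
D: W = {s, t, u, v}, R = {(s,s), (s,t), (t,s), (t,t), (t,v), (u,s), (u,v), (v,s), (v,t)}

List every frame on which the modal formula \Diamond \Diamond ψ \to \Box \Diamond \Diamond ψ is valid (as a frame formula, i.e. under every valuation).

B, D

This is the axiom for a generalized confluence (Geach) condition; its first-order frame correspondent is \forall x \forall y \forall z ((x R^2 y \wedge xRz) \to \exists w (y = w \wedge z R^2 w)).
A: fails — w2R²w3, w2Rw1 but no w with w3=w and w1R²w.
B: ✓.
C: fails — uR²v, uRw but no t with v=t and wR²t.
D: ✓.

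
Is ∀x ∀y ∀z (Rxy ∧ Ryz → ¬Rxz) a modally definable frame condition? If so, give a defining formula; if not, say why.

If a class were modally definable it would be closed under surjective bounded morphisms (Goldblatt–Thomason).
The 3-cycle (worlds w0,w1,w2 with w0→w1→w2→w0) is intransitive. Mapping every world to a single reflexive point • is a surjective bounded morphism; the reflexive point is not intransitive (R••∧R•• but R••).
So the class is not modally definable.

No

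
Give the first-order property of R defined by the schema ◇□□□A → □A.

This is a Sahlqvist (Geach-type) schema ◇^1□^3A → □^1◇^0A.
Minimal-valuation argument: fix x; take any y with xR^1y and any z with xR^1z. Set V(A) to the set of worlds R-reachable from y in exactly 3 steps. Then □^3A holds at y, so the antecedent holds at x; validity forces ◇^0A at z, giving a w with zR^0w and yR^3w.
First-order correspondent: ∀x ∀y ∀z ((xRy ∧ xRz) → ∃w (yR³w ∧ z = w)).

∀x ∀y ∀z ((xRy ∧ xRz) → ∃w (yR³w ∧ z = w))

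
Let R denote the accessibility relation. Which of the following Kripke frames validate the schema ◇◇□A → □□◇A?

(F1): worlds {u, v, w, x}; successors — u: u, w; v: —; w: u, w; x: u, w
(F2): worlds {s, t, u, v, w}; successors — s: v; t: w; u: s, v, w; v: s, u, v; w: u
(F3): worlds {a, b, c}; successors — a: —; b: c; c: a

The schema corresponds to a generalized confluence (Geach) condition: ∀x ∀y ∀z ((xR²y ∧ xR²z) → ∃w (yRw ∧ zRw)).
(F1): holds.
(F2): fails — vR²s, vR²w but no w* with sRw* and wRw*.
(F3): fails — bR²a, bR²a but no w with aRw and aRw.

(F1)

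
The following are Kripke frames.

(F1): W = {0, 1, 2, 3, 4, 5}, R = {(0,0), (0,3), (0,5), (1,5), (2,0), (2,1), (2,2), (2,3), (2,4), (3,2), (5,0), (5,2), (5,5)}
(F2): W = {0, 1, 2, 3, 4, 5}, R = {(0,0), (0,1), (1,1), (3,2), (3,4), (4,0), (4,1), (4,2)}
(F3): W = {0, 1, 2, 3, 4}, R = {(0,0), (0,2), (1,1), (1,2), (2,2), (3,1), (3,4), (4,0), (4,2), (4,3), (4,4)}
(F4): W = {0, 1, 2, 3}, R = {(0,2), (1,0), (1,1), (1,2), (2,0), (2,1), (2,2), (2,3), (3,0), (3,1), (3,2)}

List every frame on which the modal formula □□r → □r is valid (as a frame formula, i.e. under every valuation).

(F1), (F3), (F4)

Frame correspondent (Sahlqvist): ∀x ∀y (Rxy → ∃z (Rxz ∧ Rzy)) — i.e. density.
(F1): holds.
(F2): fails — R34 but no z with R3z and Rz4.
(F3): holds.
(F4): holds.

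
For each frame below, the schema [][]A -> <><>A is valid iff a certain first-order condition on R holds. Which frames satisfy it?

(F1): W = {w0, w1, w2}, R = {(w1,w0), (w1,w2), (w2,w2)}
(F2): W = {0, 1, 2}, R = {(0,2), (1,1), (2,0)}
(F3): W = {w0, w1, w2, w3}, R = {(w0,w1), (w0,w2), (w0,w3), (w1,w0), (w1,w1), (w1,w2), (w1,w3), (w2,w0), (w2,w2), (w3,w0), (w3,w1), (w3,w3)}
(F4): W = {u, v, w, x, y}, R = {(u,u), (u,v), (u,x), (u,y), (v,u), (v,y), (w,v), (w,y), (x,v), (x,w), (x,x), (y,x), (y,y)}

Frame correspondent (Sahlqvist): forall x exists w (x R^2 w & x R^2 w) — i.e. a generalized confluence (Geach) condition.
(F1): fails — at w0 but no w with w0R²w and w0R²w.
(F2): ✓.
(F3): ✓.
(F4): ✓.

(F2), (F3), (F4)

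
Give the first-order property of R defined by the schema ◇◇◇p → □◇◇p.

∀x ∀y ∀z ((xR³y ∧ xRz) → ∃w (y = w ∧ zR²w))

This is a Sahlqvist (Geach-type) schema ◇^3□^0p → □^1◇^2p.
First-order correspondent: ∀x ∀y ∀z ((xR³y ∧ xRz) → ∃w (y = w ∧ zR²w)).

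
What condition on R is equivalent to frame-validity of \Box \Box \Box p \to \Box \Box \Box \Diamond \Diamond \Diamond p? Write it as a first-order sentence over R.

This is a Sahlqvist (Geach-type) schema ◇^0□^3p → □^3◇^3p.
Minimal-valuation argument: fix x; take any y with xR^0y and any z with xR^3z. Set V(p) to the set of worlds R-reachable from y in exactly 3 steps. Then □^3p holds at y, so the antecedent holds at x; validity forces ◇^3p at z, giving a w with zR^3w and yR^3w.
First-order correspondent: \forall x \forall z (x R^3 z \to \exists w (x R^3 w \wedge z R^3 w)).

\forall x \forall z (x R^3 z \to \exists w (x R^3 w \wedge z R^3 w))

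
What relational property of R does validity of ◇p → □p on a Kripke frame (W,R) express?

This schema is the CD axiom.
It corresponds to partial functionality: ∀x ∀y ∀z (Rxy ∧ Rxz → y = z).

Partial functionality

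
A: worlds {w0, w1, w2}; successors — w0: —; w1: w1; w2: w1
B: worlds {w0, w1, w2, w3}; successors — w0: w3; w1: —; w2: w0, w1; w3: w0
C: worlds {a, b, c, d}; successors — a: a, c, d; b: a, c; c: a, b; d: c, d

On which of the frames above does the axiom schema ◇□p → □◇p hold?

This is the axiom for convergence; its first-order frame correspondent is ∀x ∀y ∀z (Rxy ∧ Rxz → ∃w (Ryw ∧ Rzw)).
A: condition met.
B: fails — Rw2w0 and Rw2w1 but w0 and w1 have no common successor.
C: fails — Rac and Rad but c and d have no common successor.

A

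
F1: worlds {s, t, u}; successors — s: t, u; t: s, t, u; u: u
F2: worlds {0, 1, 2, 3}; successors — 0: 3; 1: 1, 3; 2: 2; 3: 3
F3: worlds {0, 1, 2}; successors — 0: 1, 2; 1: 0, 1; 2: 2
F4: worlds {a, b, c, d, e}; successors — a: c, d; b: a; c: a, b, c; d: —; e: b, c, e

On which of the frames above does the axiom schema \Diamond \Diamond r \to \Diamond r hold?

The schema corresponds to transitivity: \forall x \forall y \forall z (Rxy \wedge Ryz \to Rxz).
F1: fails — Rst and Rts but not Rss.
F2: condition met.
F3: fails — R10 and R02 but not R12.
F4: fails — Reb and Rba but not Rea.

F2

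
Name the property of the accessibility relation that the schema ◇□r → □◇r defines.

convergence: ∀x ∀y ∀z (Rxy ∧ Rxz → ∃w (Ryw ∧ Rzw))

Suppose ◇□r→□◇r is valid. Take Rxy, Rxz and set V(r)={w : Ryw}. Then □r at y so ◇□r at x, so □◇r at x, so ◇r at z, giving w with Rzw and Ryw.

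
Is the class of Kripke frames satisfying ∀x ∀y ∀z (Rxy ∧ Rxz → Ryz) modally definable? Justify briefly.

Definable; ◇p → □◇p defines it

The condition is the Euclidean property. A defining modal formula is ◇p → □◇p.
Suppose ◇p→□◇p is valid. Take Rxy, Rxz and set V(p)={y}. Then ◇p at x, so □◇p at x, so ◇p at z, so some w with Rzw has p; w=y, i.e. Rzy. By symmetry of the argument, Ryz.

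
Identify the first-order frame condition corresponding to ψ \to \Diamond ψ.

Reflexivity

This schema is equivalent to the T axiom □ψ → ψ.
Its frame correspondent is reflexivity — \forall x Rxx.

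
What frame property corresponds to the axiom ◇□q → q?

Equivalently (dual form): q → □◇q.
Suppose q→□◇q is valid. Take Rxy and set V(q)={x}. Then q at x, so □◇q at x, so ◇q at y, so some z with Ryz has q; z=x, i.e. Ryx.

symmetry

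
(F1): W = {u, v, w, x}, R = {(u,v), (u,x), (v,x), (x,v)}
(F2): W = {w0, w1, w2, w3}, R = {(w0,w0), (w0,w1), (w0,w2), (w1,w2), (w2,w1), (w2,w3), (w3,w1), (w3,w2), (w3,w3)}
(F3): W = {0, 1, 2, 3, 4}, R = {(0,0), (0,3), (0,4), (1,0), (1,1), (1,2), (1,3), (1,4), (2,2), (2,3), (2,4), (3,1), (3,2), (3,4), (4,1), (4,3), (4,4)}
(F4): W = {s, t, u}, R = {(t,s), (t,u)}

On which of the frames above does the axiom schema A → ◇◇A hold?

(F2), (F3)

This is the axiom for a generalized confluence (Geach) condition; its first-order frame correspondent is ∀x ∃w (x = w ∧ xR²w).
(F1): fails — at u but no t with u=t and uR²t.
(F2): ✓.
(F3): ✓.
(F4): fails — at s but no w with s=w and sR²w.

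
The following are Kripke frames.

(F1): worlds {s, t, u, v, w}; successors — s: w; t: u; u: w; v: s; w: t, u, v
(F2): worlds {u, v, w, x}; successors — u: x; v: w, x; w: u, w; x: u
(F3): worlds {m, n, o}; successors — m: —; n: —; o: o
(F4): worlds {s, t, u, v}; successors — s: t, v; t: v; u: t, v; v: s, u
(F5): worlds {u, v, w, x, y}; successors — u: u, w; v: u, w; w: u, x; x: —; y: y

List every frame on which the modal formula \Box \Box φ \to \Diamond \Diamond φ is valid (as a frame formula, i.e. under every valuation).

Frame correspondent (Sahlqvist): \forall x \exists w (x R^2 w \wedge x R^2 w) — i.e. a generalized confluence (Geach) condition.
(F1): condition met.
(F2): condition met.
(F3): fails — at m but no w with mR²w and mR²w.
(F4): condition met.
(F5): fails — at x but no t with xR²t and xR²t.

(F1), (F2), (F4)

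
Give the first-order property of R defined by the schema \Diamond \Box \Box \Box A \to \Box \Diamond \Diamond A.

This is a Sahlqvist (Geach-type) schema ◇^1□^3A → □^1◇^2A.
Minimal-valuation argument: fix x; take any y with xR^1y and any z with xR^1z. Set V(A) to the set of worlds R-reachable from y in exactly 3 steps. Then □^3A holds at y, so the antecedent holds at x; validity forces ◇^2A at z, giving a w with zR^2w and yR^3w.
First-order correspondent: \forall x \forall y \forall z ((xRy \wedge xRz) \to \exists w (y R^3 w \wedge z R^2 w)).

\forall x \forall y \forall z ((xRy \wedge xRz) \to \exists w (y R^3 w \wedge z R^2 w))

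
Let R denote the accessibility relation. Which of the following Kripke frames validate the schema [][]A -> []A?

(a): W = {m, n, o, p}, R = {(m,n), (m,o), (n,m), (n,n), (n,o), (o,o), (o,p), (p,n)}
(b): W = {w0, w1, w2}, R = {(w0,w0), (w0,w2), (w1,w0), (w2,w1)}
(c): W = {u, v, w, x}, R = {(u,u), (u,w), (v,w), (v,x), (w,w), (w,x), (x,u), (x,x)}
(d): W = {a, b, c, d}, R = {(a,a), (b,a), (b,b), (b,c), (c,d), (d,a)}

(a), (c)

This is the axiom for density; its first-order frame correspondent is forall x forall y (Rxy -> exists z (Rxz & Rzy)).
(a): holds.
(b): fails — Rw2w1 but no z with Rw2z and Rzw1.
(c): holds.
(d): fails — Rcd but no z with Rcz and Rzd.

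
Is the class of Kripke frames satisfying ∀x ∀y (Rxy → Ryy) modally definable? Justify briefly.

This is a Sahlqvist condition; the T□ axiom □(□r → r) defines it.
Suppose □(□r→r) is valid. Take Rxy and set V(r)={w : Ryw}. Then at y, □r holds; since □(□r→r) at x, □r→r at y, so r at y, i.e. Ryy.

Yes, by □(□r → r)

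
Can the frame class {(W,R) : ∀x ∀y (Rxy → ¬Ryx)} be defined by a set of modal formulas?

Modal frame validity is preserved under surjective bounded morphisms.
The 3-cycle (worlds a,b,c with a→b→c→a) is asymmetric. Mapping every world to a single reflexive point • is a surjective bounded morphism, and the reflexive point is not asymmetric (R•• but asymmetry requires ¬R••).
So the class is not modally definable.

No — not modally definable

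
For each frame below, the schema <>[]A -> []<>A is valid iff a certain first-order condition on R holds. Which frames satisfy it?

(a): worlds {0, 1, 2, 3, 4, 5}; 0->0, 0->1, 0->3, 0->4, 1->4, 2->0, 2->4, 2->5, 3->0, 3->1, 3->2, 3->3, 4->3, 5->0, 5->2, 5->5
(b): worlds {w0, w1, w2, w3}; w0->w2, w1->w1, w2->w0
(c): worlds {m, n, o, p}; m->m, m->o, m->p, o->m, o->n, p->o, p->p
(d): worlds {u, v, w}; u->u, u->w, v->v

(b)

The schema corresponds to convergence: forall x forall y forall z (Rxy & Rxz -> exists w (Ryw & Rzw)).
(a): fails — R01 and R04 but 1 and 4 have no common successor.
(b): condition met.
(c): fails — Rmo and Rmp but o and p have no common successor.
(d): fails — Ruw and Ruw but w and w have no common successor.
Valid on: (b).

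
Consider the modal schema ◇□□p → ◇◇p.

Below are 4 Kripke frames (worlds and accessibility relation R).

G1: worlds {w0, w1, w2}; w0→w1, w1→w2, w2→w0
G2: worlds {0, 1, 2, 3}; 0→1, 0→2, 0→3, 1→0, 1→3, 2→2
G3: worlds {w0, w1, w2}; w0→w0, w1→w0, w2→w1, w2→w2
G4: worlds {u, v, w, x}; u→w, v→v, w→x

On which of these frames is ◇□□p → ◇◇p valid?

G3

The schema corresponds to a generalized confluence (Geach) condition: ∀x ∀y (xRy → ∃w (yR²w ∧ xR²w)).
G1: fails — w0Rw1 but no w with w1R²w and w0R²w.
G2: fails — 0R3 but no w with 3R²w and 0R²w.
G3: holds.
G4: fails — uRw but no t with wR²t and uR²t.
Valid on: G3.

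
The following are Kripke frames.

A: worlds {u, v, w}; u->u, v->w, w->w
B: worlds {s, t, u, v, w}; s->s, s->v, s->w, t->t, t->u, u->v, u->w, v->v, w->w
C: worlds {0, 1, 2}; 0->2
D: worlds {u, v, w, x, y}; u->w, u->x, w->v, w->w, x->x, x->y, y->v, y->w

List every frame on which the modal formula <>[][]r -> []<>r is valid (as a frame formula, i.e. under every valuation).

A

The schema corresponds to a generalized confluence (Geach) condition: forall x forall y forall z ((xRy & xRz) -> exists w (y R^2 w & zRw)).
A: condition met.
B: fails — sRv, sRw but no w* with vR²w* and wRw*.
C: fails — 0R2, 0R2 but no w with 2R²w and 2Rw.
D: fails — uRw, uRx but no t with wR²t and xRt.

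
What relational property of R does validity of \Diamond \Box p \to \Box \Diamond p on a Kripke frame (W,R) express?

This is the .2 axiom.
It corresponds to convergence: \forall x \forall y \forall z (Rxy \wedge Rxz \to \exists w (Ryw \wedge Rzw)).

Convergence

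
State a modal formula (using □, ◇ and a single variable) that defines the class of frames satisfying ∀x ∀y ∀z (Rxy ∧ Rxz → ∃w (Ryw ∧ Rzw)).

A defining formula is ◇□r → □◇r (the .2 axiom).
Suppose ◇□r→□◇r is valid. Take Rxy, Rxz and set V(r)={w : Ryw}. Then □r at y so ◇□r at x, so □◇r at x, so ◇r at z, giving w with Rzw and Ryw.

◇□r → □◇r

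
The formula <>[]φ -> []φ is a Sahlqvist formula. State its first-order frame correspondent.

the Euclidean property: forall x forall y forall z (Rxy & Rxz -> Ryz)

Equivalently (dual form): ◇φ → □◇φ.
Suppose ◇φ→□◇φ is valid. Take Rxy, Rxz and set V(φ)={y}. Then ◇φ at x, so □◇φ at x, so ◇φ at z, so some w with Rzw has φ; w=y, i.e. Rzy. By symmetry of the argument, Ryz.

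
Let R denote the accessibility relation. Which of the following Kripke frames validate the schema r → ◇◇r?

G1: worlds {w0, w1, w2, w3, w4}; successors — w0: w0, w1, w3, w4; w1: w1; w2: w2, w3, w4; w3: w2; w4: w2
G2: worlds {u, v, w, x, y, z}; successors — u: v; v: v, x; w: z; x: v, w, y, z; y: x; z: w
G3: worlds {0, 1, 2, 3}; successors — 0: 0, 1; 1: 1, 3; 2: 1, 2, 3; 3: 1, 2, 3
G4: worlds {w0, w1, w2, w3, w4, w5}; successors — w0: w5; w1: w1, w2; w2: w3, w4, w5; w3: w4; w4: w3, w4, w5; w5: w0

G1, G3

The schema corresponds to a generalized confluence (Geach) condition: ∀x ∃w (x = w ∧ xR²w).
G1: holds.
G2: fails — at u but no t with u=t and uR²t.
G3: holds.
G4: fails — at w2 but no w with w2=w and w2R²w.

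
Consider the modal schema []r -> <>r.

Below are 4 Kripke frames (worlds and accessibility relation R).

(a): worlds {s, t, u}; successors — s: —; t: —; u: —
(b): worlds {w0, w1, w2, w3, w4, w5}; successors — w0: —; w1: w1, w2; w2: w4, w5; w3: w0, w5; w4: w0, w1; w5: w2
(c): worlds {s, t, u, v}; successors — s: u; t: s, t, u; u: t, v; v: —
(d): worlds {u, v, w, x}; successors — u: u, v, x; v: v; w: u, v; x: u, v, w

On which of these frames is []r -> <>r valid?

(d)

Frame correspondent (Sahlqvist): forall x exists y Rxy — i.e. seriality.
(a): fails — world s has no successor.
(b): fails — world w0 has no successor.
(c): fails — world v has no successor.
(d): ✓.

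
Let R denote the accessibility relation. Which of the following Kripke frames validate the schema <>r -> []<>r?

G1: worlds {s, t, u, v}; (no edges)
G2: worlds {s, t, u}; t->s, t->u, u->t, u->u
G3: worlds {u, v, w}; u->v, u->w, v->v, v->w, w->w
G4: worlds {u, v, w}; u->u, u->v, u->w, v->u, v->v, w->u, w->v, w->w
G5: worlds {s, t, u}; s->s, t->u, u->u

Frame correspondent (Sahlqvist): forall x forall y forall z (Rxy & Rxz -> Ryz) — i.e. the Euclidean property.
G1: holds.
G2: fails — Rtu and Rts but not Rus.
G3: fails — Ruw and Ruv but not Rwv.
G4: fails — Ruv and Ruw but not Rvw.
G5: holds.
Valid on: G1, G5.

G1, G5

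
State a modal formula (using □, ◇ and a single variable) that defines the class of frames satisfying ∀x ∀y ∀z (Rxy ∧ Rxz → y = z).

A defining formula is ◇p → □p (the CD axiom).
Suppose ◇p→□p is valid. Take Rxy, Rxz and set V(p)={y}. Then ◇p at x, so □p at x, so p at z, i.e. z=y.

◇p → □p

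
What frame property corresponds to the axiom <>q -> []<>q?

the Euclidean property

This schema is the 5 axiom.
It corresponds to the Euclidean property: forall x forall y forall z (Rxy & Rxz -> Ryz).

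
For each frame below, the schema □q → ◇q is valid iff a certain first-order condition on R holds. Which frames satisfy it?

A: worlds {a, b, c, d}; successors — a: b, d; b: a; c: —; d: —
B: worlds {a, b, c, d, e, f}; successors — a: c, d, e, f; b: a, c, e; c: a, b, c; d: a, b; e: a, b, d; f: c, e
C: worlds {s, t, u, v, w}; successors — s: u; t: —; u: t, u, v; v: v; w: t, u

This is the axiom for seriality; its first-order frame correspondent is ∀x ∃y Rxy.
A: fails — world c has no successor.
B: holds.
C: fails — world t has no successor.
Valid on: B.

B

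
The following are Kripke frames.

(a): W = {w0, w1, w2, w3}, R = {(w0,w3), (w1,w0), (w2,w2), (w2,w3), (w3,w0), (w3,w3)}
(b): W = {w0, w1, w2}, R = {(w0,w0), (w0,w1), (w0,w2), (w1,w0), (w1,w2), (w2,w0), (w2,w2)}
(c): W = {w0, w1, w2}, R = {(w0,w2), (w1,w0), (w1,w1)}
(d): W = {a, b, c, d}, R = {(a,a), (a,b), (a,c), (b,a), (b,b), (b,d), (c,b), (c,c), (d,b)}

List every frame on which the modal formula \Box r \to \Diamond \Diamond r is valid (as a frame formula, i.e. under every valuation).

(b), (d)

The schema corresponds to a generalized confluence (Geach) condition: \forall x \exists w (xRw \wedge x R^2 w).
(a): fails — at w1 but no w with w1Rw and w1R²w.
(b): condition met.
(c): fails — at w0 but no w with w0Rw and w0R²w.
(d): condition met.
Valid on: (b), (d).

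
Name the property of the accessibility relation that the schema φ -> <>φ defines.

This schema is equivalent to the T axiom □φ → φ.
It corresponds to reflexivity: forall x Rxx.

reflexivity: forall x Rxx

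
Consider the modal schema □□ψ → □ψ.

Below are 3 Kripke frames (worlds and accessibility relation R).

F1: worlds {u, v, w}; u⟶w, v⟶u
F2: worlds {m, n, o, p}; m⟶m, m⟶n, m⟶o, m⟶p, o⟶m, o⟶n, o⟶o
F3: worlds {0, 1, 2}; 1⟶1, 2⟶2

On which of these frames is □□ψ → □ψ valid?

This is the axiom for density; its first-order frame correspondent is ∀x ∀y (Rxy → ∃z (Rxz ∧ Rzy)).
F1: fails — Rvu but no z with Rvz and Rzu.
F2: condition met.
F3: condition met.

F2, F3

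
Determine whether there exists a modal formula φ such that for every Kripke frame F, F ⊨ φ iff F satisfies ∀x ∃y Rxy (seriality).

Definable; □q → ◇q defines it

Yes: it is seriality, defined by the D schema □q → ◇q.
Suppose □q→◇q is valid. At any x set V(q)=W. Then □q at x, so ◇q at x, so x has a successor.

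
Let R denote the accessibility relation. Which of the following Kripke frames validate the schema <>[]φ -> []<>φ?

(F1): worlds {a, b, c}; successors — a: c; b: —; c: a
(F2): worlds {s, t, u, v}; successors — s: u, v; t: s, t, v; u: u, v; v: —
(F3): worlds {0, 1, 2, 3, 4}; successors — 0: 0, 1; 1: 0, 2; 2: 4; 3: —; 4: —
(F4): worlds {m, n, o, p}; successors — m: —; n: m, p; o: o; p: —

(F1)

Frame correspondent (Sahlqvist): forall x forall y forall z (Rxy & Rxz -> exists w (Ryw & Rzw)) — i.e. convergence.
(F1): holds.
(F2): fails — Rsv and Rsv but v and v have no common successor.
(F3): fails — R10 and R12 but 0 and 2 have no common successor.
(F4): fails — Rnm and Rnm but m and m have no common successor.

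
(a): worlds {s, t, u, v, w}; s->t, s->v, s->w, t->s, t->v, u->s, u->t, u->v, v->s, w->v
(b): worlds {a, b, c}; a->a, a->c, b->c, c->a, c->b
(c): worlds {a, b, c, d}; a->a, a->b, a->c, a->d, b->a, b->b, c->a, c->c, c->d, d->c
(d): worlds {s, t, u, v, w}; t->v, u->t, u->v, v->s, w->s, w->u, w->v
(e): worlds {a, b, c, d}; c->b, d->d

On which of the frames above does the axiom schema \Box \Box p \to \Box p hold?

Frame correspondent (Sahlqvist): \forall x \forall y (Rxy \to \exists z (Rxz \wedge Rzy)) — i.e. density.
(a): fails — Rvs but no z with Rvz and Rzs.
(b): fails — Rbc but no z with Rbz and Rzc.
(c): satisfies the condition.
(d): fails — Rtv but no z with Rtz and Rzv.
(e): fails — Rcb but no z with Rcz and Rzb.
Valid on: (c).

(c)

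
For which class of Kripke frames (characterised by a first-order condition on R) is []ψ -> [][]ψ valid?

transitivity: forall x forall y forall z (Rxy & Ryz -> Rxz)

Suppose □ψ→□□ψ is valid. Take Rxy, Ryz and set V(ψ)={w : Rxw}. Then □ψ at x, so □□ψ at x, so □ψ at y, so ψ at z, i.e. Rxz.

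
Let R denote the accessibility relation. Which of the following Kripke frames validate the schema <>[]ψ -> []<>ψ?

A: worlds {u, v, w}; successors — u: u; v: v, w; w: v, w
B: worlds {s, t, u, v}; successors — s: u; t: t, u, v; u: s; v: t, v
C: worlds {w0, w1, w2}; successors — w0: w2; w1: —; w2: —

This is the axiom for convergence; its first-order frame correspondent is forall x forall y forall z (Rxy & Rxz -> exists w (Ryw & Rzw)).
A: ✓.
B: fails — Rtv and Rtu but v and u have no common successor.
C: fails — Rw0w2 and Rw0w2 but w2 and w2 have no common successor.

A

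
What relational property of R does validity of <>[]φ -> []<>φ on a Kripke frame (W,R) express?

convergence

Suppose ◇□φ→□◇φ is valid. Take Rxy, Rxz and set V(φ)={w : Ryw}. Then □φ at y so ◇□φ at x, so □◇φ at x, so ◇φ at z, giving w with Rzw and Ryw.
Conversely, on a frame with convergence the schema holds at every world under every valuation.
Frame condition: forall x forall y forall z (Rxy & Rxz -> exists w (Ryw & Rzw)).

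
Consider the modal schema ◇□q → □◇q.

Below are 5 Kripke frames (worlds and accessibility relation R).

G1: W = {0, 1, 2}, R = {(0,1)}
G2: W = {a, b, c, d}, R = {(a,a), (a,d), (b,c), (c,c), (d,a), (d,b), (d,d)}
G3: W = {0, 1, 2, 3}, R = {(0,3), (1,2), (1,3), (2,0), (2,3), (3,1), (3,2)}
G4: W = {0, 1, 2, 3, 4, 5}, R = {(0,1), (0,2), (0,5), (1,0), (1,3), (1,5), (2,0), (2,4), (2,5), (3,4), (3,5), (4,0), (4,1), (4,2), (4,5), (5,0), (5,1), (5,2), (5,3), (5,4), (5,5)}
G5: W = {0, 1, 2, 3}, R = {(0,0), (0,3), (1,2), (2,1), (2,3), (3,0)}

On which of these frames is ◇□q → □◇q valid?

This is the axiom for convergence; its first-order frame correspondent is ∀x ∀y ∀z (Rxy ∧ Rxz → ∃w (Ryw ∧ Rzw)).
G1: fails — R01 and R01 but 1 and 1 have no common successor.
G2: fails — Rdd and Rdb but d and b have no common successor.
G3: fails — R12 and R13 but 2 and 3 have no common successor.
G4: condition met.
G5: fails — R23 and R21 but 3 and 1 have no common successor.
Valid on: G4.

G4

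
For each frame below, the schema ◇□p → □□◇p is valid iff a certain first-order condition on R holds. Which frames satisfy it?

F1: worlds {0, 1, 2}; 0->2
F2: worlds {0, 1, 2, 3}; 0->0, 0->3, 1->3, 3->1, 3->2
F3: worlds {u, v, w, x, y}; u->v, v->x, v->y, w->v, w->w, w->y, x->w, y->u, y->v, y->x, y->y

The schema corresponds to a generalized confluence (Geach) condition: ∀x ∀y ∀z ((xRy ∧ xR²z) → ∃w (yRw ∧ zRw)).
F1: condition met.
F2: fails — 0R0, 0R²2 but no w with 0Rw and 2Rw.
F3: fails — uRv, uR²x but no t with vRt and xRt.
Valid on: F1.

F1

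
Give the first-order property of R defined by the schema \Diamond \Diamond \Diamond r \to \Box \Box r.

\forall x \forall y \forall z ((x R^3 y \wedge x R^2 z) \to \exists w (y = w \wedge z = w))

This is a Sahlqvist (Geach-type) schema ◇^3□^0r → □^2◇^0r.
Minimal-valuation argument: fix x; take any y with xR^3y and any z with xR^2z. Set V(r) to the set of worlds R-reachable from y in exactly 0 steps. Then □^0r holds at y, so the antecedent holds at x; validity forces ◇^0r at z, giving a w with zR^0w and yR^0w.
First-order correspondent: \forall x \forall y \forall z ((x R^3 y \wedge x R^2 z) \to \exists w (y = w \wedge z = w)).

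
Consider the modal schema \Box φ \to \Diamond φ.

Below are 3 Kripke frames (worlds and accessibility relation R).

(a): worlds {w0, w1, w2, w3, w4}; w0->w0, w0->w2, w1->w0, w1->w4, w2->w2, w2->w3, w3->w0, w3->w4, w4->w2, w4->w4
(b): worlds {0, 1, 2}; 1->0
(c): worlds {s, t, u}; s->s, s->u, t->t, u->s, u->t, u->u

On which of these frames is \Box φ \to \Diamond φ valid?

(a), (c)

The schema corresponds to seriality: \forall x \exists y Rxy.
(a): satisfies the condition.
(b): fails — world 0 has no successor.
(c): satisfies the condition.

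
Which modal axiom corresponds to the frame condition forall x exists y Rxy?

□p → ◇p

A defining formula is □p → ◇p (the D axiom).
Suppose □p→◇p is valid. At any x set V(p)=W. Then □p at x, so ◇p at x, so x has a successor.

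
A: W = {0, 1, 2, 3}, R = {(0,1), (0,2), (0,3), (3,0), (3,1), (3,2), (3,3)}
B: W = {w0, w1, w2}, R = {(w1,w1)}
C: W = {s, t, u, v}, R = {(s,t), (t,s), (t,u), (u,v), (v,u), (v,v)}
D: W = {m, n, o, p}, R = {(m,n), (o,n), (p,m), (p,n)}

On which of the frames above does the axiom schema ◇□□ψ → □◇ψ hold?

B

The schema corresponds to a generalized confluence (Geach) condition: ∀x ∀y ∀z ((xRy ∧ xRz) → ∃w (yR²w ∧ zRw)).
A: fails — 0R1, 0R1 but no w with 1R²w and 1Rw.
B: condition met.
C: fails — sRt, sRt but no w with tR²w and tRw.
D: fails — mRn, mRn but no w with nR²w and nRw.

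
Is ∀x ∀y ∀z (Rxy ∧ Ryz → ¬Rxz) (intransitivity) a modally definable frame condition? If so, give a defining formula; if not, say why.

Modal frame validity is preserved under surjective bounded morphisms.
The 3-cycle (worlds a,b,c with a→b→c→a) is intransitive. Mapping every world to a single reflexive point • is a surjective bounded morphism; the reflexive point is not intransitive (R••∧R•• but R••).
So the class is not modally definable.

No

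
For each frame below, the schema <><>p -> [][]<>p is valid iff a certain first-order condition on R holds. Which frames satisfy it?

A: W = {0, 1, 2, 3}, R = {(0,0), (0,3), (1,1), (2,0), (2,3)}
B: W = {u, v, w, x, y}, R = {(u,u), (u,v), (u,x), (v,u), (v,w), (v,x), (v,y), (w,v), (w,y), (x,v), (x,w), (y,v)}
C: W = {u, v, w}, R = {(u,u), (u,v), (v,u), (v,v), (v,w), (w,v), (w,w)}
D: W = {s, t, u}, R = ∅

This is the axiom for a generalized confluence (Geach) condition; its first-order frame correspondent is forall x forall y forall z ((x R^2 y & x R^2 z) -> exists w (y = w & zRw)).
A: fails — 0R²0, 0R²3 but no w with 0=w and 3Rw.
B: fails — uR²u, uR²w but no t with u=t and wRt.
C: fails — uR²u, uR²w but no t with u=t and wRt.
D: satisfies the condition.

D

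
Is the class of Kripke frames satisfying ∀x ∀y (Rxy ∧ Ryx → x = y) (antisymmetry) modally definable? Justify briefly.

Not definable by any modal formula

Modal frame validity is preserved under surjective bounded morphisms.
The 8-cycle (worlds 0,1,2,3,4,5,6,7 with 0→1→2→3→4→5→6→7→0) is antisymmetric. Sending even-indexed worlds to • and odd-indexed worlds to ∘ is a surjective bounded morphism onto the two-world frame with •↔∘, which is not antisymmetric.
Hence antisymmetry is not modally definable.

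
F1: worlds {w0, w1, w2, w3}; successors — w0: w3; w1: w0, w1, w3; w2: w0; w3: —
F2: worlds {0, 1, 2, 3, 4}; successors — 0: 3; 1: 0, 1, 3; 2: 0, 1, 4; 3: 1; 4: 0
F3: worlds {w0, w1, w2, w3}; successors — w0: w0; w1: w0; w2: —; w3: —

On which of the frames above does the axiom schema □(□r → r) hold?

Frame correspondent (Sahlqvist): ∀x ∀y (Rxy → Ryy) — i.e. shift-reflexivity.
F1: fails — Rw1w0 but not Rw0w0.
F2: fails — R10 but not R00.
F3: condition met.

F3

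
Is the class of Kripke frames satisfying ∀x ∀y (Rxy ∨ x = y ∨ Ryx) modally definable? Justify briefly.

No

Any modally definable frame class is closed under disjoint unions.
Take 4 disjoint single-world reflexive frames: each is trivially connected, but their disjoint union has 4 worlds with no edge between distinct components, so it is not connected.
So the class is not modally definable.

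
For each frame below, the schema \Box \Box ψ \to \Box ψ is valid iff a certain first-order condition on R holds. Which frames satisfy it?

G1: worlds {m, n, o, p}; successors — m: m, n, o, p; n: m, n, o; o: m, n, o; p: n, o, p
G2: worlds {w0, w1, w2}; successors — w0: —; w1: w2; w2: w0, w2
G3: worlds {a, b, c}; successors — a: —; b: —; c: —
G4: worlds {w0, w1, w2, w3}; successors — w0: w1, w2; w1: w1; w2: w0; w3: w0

The schema corresponds to density: \forall x \forall y (Rxy \to \exists z (Rxz \wedge Rzy)).
G1: condition met.
G2: condition met.
G3: condition met.
G4: fails — Rw3w0 but no z with Rw3z and Rzw0.
Valid on: G1, G2, G3.

G1, G2, G3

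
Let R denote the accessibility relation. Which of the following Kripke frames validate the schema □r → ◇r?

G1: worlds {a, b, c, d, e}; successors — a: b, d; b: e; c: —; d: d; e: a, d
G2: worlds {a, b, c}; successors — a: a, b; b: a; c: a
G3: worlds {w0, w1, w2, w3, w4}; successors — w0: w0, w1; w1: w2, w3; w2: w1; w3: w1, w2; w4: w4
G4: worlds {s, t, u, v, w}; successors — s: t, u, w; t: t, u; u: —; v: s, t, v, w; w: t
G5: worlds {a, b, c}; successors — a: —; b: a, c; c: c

The schema corresponds to seriality: ∀x ∃y Rxy.
G1: fails — world c has no successor.
G2: ✓.
G3: ✓.
G4: fails — world u has no successor.
G5: fails — world a has no successor.
Valid on: G2, G3.

G2, G3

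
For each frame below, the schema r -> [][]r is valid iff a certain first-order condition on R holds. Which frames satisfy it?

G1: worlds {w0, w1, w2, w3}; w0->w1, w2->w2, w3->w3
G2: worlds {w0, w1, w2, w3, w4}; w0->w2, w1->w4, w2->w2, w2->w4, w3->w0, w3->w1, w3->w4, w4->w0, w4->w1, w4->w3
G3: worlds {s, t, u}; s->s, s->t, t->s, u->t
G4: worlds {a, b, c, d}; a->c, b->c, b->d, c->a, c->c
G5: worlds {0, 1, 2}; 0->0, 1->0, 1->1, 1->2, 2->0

This is the axiom for a generalized confluence (Geach) condition; its first-order frame correspondent is forall x forall z (x R^2 z -> exists w (x = w & z = w)).
G1: condition met.
G2: fails — w0R²w2 but w0 ≠ w2.
G3: fails — sR²t but s ≠ t.
G4: fails — aR²c but a ≠ c.
G5: fails — 1R²0 but 1 ≠ 0.
Valid on: G1.

G1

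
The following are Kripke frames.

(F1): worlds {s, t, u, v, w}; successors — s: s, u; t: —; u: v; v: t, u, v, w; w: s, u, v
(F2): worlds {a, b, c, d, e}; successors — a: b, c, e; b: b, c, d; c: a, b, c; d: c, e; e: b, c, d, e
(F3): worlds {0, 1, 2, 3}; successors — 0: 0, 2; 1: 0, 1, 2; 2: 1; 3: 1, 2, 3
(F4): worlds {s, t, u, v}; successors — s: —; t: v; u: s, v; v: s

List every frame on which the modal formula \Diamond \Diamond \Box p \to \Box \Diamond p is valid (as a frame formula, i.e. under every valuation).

(F2)

The schema corresponds to a generalized confluence (Geach) condition: \forall x \forall y \forall z ((x R^2 y \wedge xRz) \to \exists w (yRw \wedge zRw)).
(F1): fails — sR²s, sRu but no w* with sRw* and uRw*.
(F2): condition met.
(F3): fails — 0R²0, 0R2 but no w with 0Rw and 2Rw.
(F4): fails — tR²s, tRv but no w with sRw and vRw.
Valid on: (F2).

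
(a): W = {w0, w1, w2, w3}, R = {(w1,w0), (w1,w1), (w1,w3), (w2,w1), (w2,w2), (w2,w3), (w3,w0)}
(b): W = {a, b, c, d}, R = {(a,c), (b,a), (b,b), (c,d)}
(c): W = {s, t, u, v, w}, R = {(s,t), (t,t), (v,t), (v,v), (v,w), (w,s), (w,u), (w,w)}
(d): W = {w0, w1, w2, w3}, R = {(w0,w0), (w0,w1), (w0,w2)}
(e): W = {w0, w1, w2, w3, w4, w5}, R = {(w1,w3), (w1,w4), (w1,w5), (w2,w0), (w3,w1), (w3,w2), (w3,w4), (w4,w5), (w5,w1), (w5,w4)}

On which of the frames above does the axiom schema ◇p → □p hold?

none

Frame correspondent (Sahlqvist): ∀x ∀y ∀z (Rxy ∧ Rxz → y = z) — i.e. partial functionality.
(a): fails — w1 sees both w0 and w1.
(b): fails — b sees both a and b.
(c): fails — v sees both t and v.
(d): fails — w0 sees both w0 and w1.
(e): fails — w1 sees both w3 and w4.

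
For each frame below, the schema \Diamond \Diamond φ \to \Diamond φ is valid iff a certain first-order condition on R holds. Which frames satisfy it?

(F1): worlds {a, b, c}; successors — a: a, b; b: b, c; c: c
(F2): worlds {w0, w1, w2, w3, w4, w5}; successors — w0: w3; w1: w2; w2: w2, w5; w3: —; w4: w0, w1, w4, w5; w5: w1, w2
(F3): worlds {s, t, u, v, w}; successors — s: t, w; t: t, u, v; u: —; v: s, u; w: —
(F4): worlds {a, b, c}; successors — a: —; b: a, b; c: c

(F4)

This is the axiom for transitivity; its first-order frame correspondent is \forall x \forall y \forall z (Rxy \wedge Ryz \to Rxz).
(F1): fails — Rab and Rbc but not Rac.
(F2): fails — Rw1w2 and Rw2w5 but not Rw1w5.
(F3): fails — Rtv and Rvs but not Rts.
(F4): condition met.
Valid on: (F4).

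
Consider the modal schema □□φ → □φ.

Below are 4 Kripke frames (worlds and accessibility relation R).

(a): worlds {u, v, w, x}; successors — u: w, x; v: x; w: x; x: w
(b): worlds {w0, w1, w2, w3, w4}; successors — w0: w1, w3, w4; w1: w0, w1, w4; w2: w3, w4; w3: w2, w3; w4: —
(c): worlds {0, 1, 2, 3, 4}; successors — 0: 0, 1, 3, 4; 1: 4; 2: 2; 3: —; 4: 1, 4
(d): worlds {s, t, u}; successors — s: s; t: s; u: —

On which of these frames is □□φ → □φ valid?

The schema corresponds to density: ∀x ∀y (Rxy → ∃z (Rxz ∧ Rzy)).
(a): fails — Rxw but no z with Rxz and Rzw.
(b): fails — Rw2w4 but no z with Rw2z and Rzw4.
(c): satisfies the condition.
(d): satisfies the condition.

(c), (d)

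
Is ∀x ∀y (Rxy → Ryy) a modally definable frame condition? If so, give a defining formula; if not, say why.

Yes — defined by □(□p → p)

The condition is shift-reflexivity. A defining modal formula is □(□p → p).
Suppose □(□p→p) is valid. Take Rxy and set V(p)={w : Ryw}. Then at y, □p holds; since □(□p→p) at x, □p→p at y, so p at y, i.e. Ryy.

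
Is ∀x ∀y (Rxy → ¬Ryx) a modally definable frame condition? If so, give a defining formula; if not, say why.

Not definable by any modal formula

If a class were modally definable it would be closed under surjective bounded morphisms (Goldblatt–Thomason).
The 3-cycle (worlds a,b,c with a→b→c→a) is asymmetric. Mapping every world to a single reflexive point • is a surjective bounded morphism, and the reflexive point is not asymmetric (R•• but asymmetry requires ¬R••).
So the class is not modally definable.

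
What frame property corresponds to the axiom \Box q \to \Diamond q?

seriality: \forall x \exists y Rxy

Suppose □q→◇q is valid. At any x set V(q)=W. Then □q at x, so ◇q at x, so x has a successor.
The converse is a direct semantic check.
So the correspondent is seriality.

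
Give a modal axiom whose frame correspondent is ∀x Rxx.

□q → q

The condition is reflexivity. The T schema □q → q defines it.
Suppose □q→q is valid. At any x set V(q)={w : Rxw}. Then □q holds at x, so q holds at x, i.e. Rxx.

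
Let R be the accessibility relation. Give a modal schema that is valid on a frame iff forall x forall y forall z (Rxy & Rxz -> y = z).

◇s → □s

A defining formula is ◇s → □s (the CD axiom).
Suppose ◇s→□s is valid. Take Rxy, Rxz and set V(s)={y}. Then ◇s at x, so □s at x, so s at z, i.e. z=y.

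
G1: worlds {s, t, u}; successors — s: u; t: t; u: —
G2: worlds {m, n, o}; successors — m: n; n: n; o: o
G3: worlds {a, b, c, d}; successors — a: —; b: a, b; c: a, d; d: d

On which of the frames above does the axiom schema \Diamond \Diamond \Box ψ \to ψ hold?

G1

The schema corresponds to a generalized confluence (Geach) condition: \forall x \forall y (x R^2 y \to \exists w (yRw \wedge x = w)).
G1: holds.
G2: fails — mR²n but no w with nRw and m=w.
G3: fails — bR²a but no w with aRw and b=w.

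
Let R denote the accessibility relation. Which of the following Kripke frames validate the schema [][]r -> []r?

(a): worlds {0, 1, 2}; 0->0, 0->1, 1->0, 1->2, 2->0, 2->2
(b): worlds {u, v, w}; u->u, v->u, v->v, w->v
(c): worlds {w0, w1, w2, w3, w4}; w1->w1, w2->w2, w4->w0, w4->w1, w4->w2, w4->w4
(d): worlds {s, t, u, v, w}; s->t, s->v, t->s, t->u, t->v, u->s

(a), (b), (c)

The schema corresponds to density: forall x forall y (Rxy -> exists z (Rxz & Rzy)).
(a): condition met.
(b): condition met.
(c): condition met.
(d): fails — Rus but no z with Ruz and Rzs.
Valid on: (a), (b), (c).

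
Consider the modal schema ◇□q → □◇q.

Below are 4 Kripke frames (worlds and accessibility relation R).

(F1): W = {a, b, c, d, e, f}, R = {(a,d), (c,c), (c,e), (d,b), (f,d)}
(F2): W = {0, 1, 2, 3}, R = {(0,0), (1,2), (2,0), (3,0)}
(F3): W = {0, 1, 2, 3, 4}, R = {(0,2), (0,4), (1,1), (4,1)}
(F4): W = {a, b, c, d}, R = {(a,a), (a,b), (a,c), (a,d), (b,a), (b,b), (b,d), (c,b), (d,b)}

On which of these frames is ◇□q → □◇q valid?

(F2), (F4)

Frame correspondent (Sahlqvist): ∀x ∀y ∀z (Rxy ∧ Rxz → ∃w (Ryw ∧ Rzw)) — i.e. convergence.
(F1): fails — Rcc and Rce but c and e have no common successor.
(F2): holds.
(F3): fails — R04 and R02 but 4 and 2 have no common successor.
(F4): holds.
Valid on: (F2), (F4).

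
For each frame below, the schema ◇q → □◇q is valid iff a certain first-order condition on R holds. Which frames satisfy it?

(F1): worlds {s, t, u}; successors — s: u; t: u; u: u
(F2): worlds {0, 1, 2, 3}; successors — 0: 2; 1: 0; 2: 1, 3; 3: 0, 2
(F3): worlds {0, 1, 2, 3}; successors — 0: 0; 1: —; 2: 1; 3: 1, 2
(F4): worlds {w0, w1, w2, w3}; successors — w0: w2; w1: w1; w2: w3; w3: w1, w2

This is the axiom for the Euclidean property; its first-order frame correspondent is ∀x ∀y ∀z (Rxy ∧ Rxz → Ryz).
(F1): ✓.
(F2): fails — R02 and R02 but not R22.
(F3): fails — R21 and R21 but not R11.
(F4): fails — Rw0w2 and Rw0w2 but not Rw2w2.
Valid on: (F1).

(F1)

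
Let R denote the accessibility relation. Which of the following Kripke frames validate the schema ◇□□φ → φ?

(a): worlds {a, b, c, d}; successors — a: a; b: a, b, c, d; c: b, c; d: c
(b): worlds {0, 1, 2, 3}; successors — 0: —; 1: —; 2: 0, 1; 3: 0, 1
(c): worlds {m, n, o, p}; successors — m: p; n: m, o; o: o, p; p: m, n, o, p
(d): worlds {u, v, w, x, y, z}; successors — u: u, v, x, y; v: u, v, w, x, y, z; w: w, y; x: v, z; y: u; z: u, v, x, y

The schema corresponds to a generalized confluence (Geach) condition: ∀x ∀y (xRy → ∃w (yR²w ∧ x = w)).
(a): fails — bRa but no w with aR²w and b=w.
(b): fails — 2R0 but no w with 0R²w and 2=w.
(c): condition met.
(d): fails — vRw but no t with wR²t and v=t.
Valid on: (c).

(c)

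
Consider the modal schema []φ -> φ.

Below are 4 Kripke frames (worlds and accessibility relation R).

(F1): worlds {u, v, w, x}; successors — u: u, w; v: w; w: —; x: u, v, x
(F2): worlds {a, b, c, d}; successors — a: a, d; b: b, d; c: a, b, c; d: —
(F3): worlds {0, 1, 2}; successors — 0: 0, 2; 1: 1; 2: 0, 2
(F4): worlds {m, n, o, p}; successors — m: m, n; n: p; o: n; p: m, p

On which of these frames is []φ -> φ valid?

This is the axiom for reflexivity; its first-order frame correspondent is forall x Rxx.
(F1): fails — world v does not see itself.
(F2): fails — world d does not see itself.
(F3): satisfies the condition.
(F4): fails — world n does not see itself.

(F3)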